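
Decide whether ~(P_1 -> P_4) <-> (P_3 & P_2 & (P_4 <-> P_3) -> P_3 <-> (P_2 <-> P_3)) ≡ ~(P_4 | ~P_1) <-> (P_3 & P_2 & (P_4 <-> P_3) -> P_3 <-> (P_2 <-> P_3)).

 P_1  |  P_2  |  P_3  |  P_4  |   φ   |   ψ  
----- | ----- | ----- | ----- | ----- | -----
False | False | False | False | False | False
False | False | False |  True | False | False
False | False |  True | False |  True |  True
False | False |  True |  True |  True |  True
False |  True | False | False |  True |  True
False |  True | False |  True |  True |  True
False |  True |  True | False | False | False
False |  True |  True |  True | False | False
 True | False | False | False |  True |  True
 True | False | False |  True | False | False
 True | False |  True | False | False | False
 True | False |  True |  True |  True |  True
 True |  True | False | False | False | False
 True |  True | False |  True |  True |  True
 True |  True |  True | False |  True |  True
 True |  True |  True |  True | False | False
The columns for φ and ψ agree on every row, so they are logically equivalent.

equivalent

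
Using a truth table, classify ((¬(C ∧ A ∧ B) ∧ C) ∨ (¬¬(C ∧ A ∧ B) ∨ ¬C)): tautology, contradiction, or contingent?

A | B | C | φ
- | - | - | -
1 | 1 | 1 | 1
1 | 1 | 0 | 1
1 | 0 | 1 | 1
1 | 0 | 0 | 1
0 | 1 | 1 | 1
0 | 1 | 0 | 1
0 | 0 | 1 | 1
0 | 0 | 0 | 1
Every row is 1, so the formula is a tautology.

tautology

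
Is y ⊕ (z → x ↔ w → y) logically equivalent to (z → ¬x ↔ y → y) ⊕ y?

not equivalent

x | y | z | w || φ | ψ
T | T | T | T || F | T
T | T | T | F || F | T
T | T | F | T || F | F
T | T | F | F || F | F
T | F | T | T || F | F
T | F | T | F || T | F
T | F | F | T || F | T
T | F | F | F || T | T
F | T | T | T || T | F
F | T | T | F || T | F
F | T | F | T || F | F
F | T | F | F || F | F
F | F | T | T || T | T
F | F | T | F || F | T
F | F | F | T || F | T
F | F | F | F || T | T
The columns differ at x=T, y=T, z=T, w=T (φ=F, ψ=T), so they are not equivalent.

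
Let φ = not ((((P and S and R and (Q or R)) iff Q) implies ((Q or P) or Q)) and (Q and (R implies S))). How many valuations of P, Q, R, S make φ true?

P  Q  R  S  |  (Q or R)  (P and S and R and (Q or R))  (Q or P)  ((Q or P) or Q)  (R implies S)  (Q and (R implies S))  φ
1  1  1  1  |     1                   1                   1             1               1                  1            0
1  1  1  0  |     1                   0                   1             1               0                  0            1
1  1  0  1  |     1                   0                   1             1               1                  1            0
1  1  0  0  |     1                   0                   1             1               1                  1            0
1  0  1  1  |     1                   1                   1             1               1                  0            1
1  0  1  0  |     1                   0                   1             1               0                  0            1
1  0  0  1  |     0                   0                   1             1               1                  0            1
1  0  0  0  |     0                   0                   1             1               1                  0            1
0  1  1  1  |     1                   0                   1             1               1                  1            0
0  1  1  0  |     1                   0                   1             1               0                  0            1
0  1  0  1  |     1                   0                   1             1               1                  1            0
0  1  0  0  |     1                   0                   1             1               1                  1            0
0  0  1  1  |     1                   0                   0             0               1                  0            1
0  0  1  0  |     1                   0                   0             0               0                  0            1
0  0  0  1  |     0                   0                   0             0               1                  0            1
0  0  0  0  |     0                   0                   0             0               1                  0            1
The formula is true on 10 of the 16 rows.

10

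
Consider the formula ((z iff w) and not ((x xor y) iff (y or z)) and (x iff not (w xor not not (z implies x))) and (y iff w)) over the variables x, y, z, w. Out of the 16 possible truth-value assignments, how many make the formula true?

x | y | z | w | (z iff w) | (x xor y) | (y or z) | ((x xor y) iff (y or z)) | not ((x xor y) iff (y or z)) | (z implies x) | not (z implies x) | not not (z implies x) | (y iff w) | φ
- | - | - | - | --------- | --------- | -------- | ------------------------ | ---------------------------- | ------------- | ----------------- | --------------------- | --------- | -
F | F | F | F |     T     |     F     |    F     |            T             |              F               |       T       |         F         |           T           |     T     | F
F | F | F | T |     F     |     F     |    F     |            T             |              F               |       T       |         F         |           T           |     F     | F
F | F | T | F |     F     |     F     |    T     |            F             |              T               |       F       |         T         |           F           |     T     | F
F | F | T | T |     T     |     F     |    T     |            F             |              T               |       F       |         T         |           F           |     F     | F
F | T | F | F |     T     |     T     |    T     |            T             |              F               |       T       |         F         |           T           |     F     | F
F | T | F | T |     F     |     T     |    T     |            T             |              F               |       T       |         F         |           T           |     T     | F
F | T | T | F |     F     |     T     |    T     |            T             |              F               |       F       |         T         |           F           |     F     | F
F | T | T | T |     T     |     T     |    T     |            T             |              F               |       F       |         T         |           F           |     T     | F
T | F | F | F |     T     |     T     |    F     |            F             |              T               |       T       |         F         |           T           |     T     | F
T | F | F | T |     F     |     T     |    F     |            F             |              T               |       T       |         F         |           T           |     F     | F
T | F | T | F |     F     |     T     |    T     |            T             |              F               |       T       |         F         |           T           |     T     | F
T | F | T | T |     T     |     T     |    T     |            T             |              F               |       T       |         F         |           T           |     F     | F
T | T | F | F |     T     |     F     |    T     |            F             |              T               |       T       |         F         |           T           |     F     | F
T | T | F | T |     F     |     F     |    T     |            F             |              T               |       T       |         F         |           T           |     T     | F
T | T | T | F |     F     |     F     |    T     |            F             |              T               |       T       |         F         |           T           |     F     | F
T | T | T | T |     T     |     F     |    T     |            F             |              T               |       T       |         F         |           T           |     T     | T
The formula is true on 1 of the 16 rows.

1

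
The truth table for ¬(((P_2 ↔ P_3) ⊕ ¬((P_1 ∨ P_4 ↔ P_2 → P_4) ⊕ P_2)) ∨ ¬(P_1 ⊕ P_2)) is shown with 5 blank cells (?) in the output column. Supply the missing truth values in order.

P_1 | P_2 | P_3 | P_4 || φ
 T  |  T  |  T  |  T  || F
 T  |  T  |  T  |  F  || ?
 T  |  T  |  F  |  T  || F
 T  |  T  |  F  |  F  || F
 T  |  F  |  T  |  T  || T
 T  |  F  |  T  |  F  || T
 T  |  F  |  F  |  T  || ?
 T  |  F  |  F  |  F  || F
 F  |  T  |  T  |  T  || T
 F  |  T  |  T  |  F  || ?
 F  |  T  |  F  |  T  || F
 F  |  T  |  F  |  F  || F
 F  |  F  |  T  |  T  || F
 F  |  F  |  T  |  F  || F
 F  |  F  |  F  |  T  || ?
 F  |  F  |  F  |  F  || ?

Row P_1=T, P_2=T, P_3=T, P_4=F: ((P_2 ↔ P_3) ⊕ ¬((P_1 ∨ P_4 ↔ P_2 → P_4) ⊕ P_2)) = T, ¬(P_1 ⊕ P_2) = T, (((P_2 ↔ P_3) ⊕ ¬((P_1 ∨ P_4 ↔ P_2 → P_4) ⊕ P_2)) ∨ ¬(P_1 ⊕ P_2)) = T, so the formula = F.
Row P_1=T, P_2=F, P_3=F, P_4=T: ((P_2 ↔ P_3) ⊕ ¬((P_1 ∨ P_4 ↔ P_2 → P_4) ⊕ P_2)) = T, ¬(P_1 ⊕ P_2) = F, (((P_2 ↔ P_3) ⊕ ¬((P_1 ∨ P_4 ↔ P_2 → P_4) ⊕ P_2)) ∨ ¬(P_1 ⊕ P_2)) = T, so the formula = F.
Row P_1=F, P_2=T, P_3=T, P_4=F: ((P_2 ↔ P_3) ⊕ ¬((P_1 ∨ P_4 ↔ P_2 → P_4) ⊕ P_2)) = F, ¬(P_1 ⊕ P_2) = F, (((P_2 ↔ P_3) ⊕ ¬((P_1 ∨ P_4 ↔ P_2 → P_4) ⊕ P_2)) ∨ ¬(P_1 ⊕ P_2)) = F, so the formula = T.
Row P_1=F, P_2=F, P_3=F, P_4=T: ((P_2 ↔ P_3) ⊕ ¬((P_1 ∨ P_4 ↔ P_2 → P_4) ⊕ P_2)) = T, ¬(P_1 ⊕ P_2) = T, (((P_2 ↔ P_3) ⊕ ¬((P_1 ∨ P_4 ↔ P_2 → P_4) ⊕ P_2)) ∨ ¬(P_1 ⊕ P_2)) = T, so the formula = F.
Row P_1=F, P_2=F, P_3=F, P_4=F: ((P_2 ↔ P_3) ⊕ ¬((P_1 ∨ P_4 ↔ P_2 → P_4) ⊕ P_2)) = F, ¬(P_1 ⊕ P_2) = T, (((P_2 ↔ P_3) ⊕ ¬((P_1 ∨ P_4 ↔ P_2 → P_4) ⊕ P_2)) ∨ ¬(P_1 ⊕ P_2)) = T, so the formula = F.

F, F, T, F, F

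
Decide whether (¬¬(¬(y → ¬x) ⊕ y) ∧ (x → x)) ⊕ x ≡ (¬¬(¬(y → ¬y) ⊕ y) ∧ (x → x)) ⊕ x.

not equivalent

x | y || φ | ψ
T | T || T | T
T | F || T | T
F | T || T | F
F | F || F | F
The columns differ at x=F, y=T (φ=T, ψ=F), so they are not equivalent.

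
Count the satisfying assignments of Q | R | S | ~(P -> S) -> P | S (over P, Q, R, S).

P  Q  R  S     ((Q | R | S | ~(P -> S)) -> (P | S))
T  T  T  T                      T                  
T  T  T  F                      T                  
T  T  F  T                      T                  
T  T  F  F                      T                  
T  F  T  T                      T                  
T  F  T  F                      T                  
T  F  F  T                      T                  
T  F  F  F                      T                  
F  T  T  T                      T                  
F  T  T  F                      F                  
F  T  F  T                      T                  
F  T  F  F                      F                  
F  F  T  T                      T                  
F  F  T  F                      F                  
F  F  F  T                      T                  
F  F  F  F                      T                  
The formula is true on 13 of the 16 rows.

13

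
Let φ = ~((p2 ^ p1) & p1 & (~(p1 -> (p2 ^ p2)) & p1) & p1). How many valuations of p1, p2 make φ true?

p1  p2  |  (p2 ^ p1)  (p2 ^ p2)  (p1 -> (p2 ^ p2))  ~(p1 -> (p2 ^ p2))  (~(p1 -> (p2 ^ p2)) & p1)  φ
T   T   |      F          F              F                  T                       T              T
T   F   |      T          F              F                  T                       T              F
F   T   |      T          F              T                  F                       F              T
F   F   |      F          F              T                  F                       F              T
The formula is true on 3 of the 4 rows.

3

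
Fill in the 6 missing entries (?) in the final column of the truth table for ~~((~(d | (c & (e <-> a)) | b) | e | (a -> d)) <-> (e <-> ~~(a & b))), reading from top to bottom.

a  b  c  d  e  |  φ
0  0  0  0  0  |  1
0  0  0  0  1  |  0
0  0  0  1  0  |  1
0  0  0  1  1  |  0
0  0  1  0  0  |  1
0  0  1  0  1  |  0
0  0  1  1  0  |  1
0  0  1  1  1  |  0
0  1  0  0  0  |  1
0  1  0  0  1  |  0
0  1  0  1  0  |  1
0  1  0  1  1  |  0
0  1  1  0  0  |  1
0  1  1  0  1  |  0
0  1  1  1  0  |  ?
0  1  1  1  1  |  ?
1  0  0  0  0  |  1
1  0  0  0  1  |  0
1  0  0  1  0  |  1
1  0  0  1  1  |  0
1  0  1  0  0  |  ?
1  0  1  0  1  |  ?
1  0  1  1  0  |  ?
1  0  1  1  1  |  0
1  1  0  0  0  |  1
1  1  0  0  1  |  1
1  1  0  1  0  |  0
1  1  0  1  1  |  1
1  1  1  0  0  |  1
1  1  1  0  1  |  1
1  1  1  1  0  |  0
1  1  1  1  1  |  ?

Row a=0, b=1, c=1, d=1, e=0: ((~(d | (c & (e <-> a)) | b) | e | (a -> d)) <-> (e <-> ~~(a & b))) = 1, ~((~(d | (c & (e <-> a)) | b) | e | (a -> d)) <-> (e <-> ~~(a & b))) = 0, so the formula = 1.
Row a=0, b=1, c=1, d=1, e=1: ((~(d | (c & (e <-> a)) | b) | e | (a -> d)) <-> (e <-> ~~(a & b))) = 0, ~((~(d | (c & (e <-> a)) | b) | e | (a -> d)) <-> (e <-> ~~(a & b))) = 1, so the formula = 0.
Row a=1, b=0, c=1, d=0, e=0: ((~(d | (c & (e <-> a)) | b) | e | (a -> d)) <-> (e <-> ~~(a & b))) = 1, ~((~(d | (c & (e <-> a)) | b) | e | (a -> d)) <-> (e <-> ~~(a & b))) = 0, so the formula = 1.
Row a=1, b=0, c=1, d=0, e=1: ((~(d | (c & (e <-> a)) | b) | e | (a -> d)) <-> (e <-> ~~(a & b))) = 0, ~((~(d | (c & (e <-> a)) | b) | e | (a -> d)) <-> (e <-> ~~(a & b))) = 1, so the formula = 0.
Row a=1, b=0, c=1, d=1, e=0: ((~(d | (c & (e <-> a)) | b) | e | (a -> d)) <-> (e <-> ~~(a & b))) = 1, ~((~(d | (c & (e <-> a)) | b) | e | (a -> d)) <-> (e <-> ~~(a & b))) = 0, so the formula = 1.
Row a=1, b=1, c=1, d=1, e=1: ((~(d | (c & (e <-> a)) | b) | e | (a -> d)) <-> (e <-> ~~(a & b))) = 1, ~((~(d | (c & (e <-> a)) | b) | e | (a -> d)) <-> (e <-> ~~(a & b))) = 0, so the formula = 1.

1, 0, 1, 0, 1, 1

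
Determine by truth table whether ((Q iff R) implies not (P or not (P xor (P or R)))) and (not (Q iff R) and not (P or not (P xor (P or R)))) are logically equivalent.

P | Q | R | φ | ψ
- | - | - | - | -
T | T | T | F | F
T | T | F | T | F
T | F | T | T | F
T | F | F | F | F
F | T | T | T | F
F | T | F | T | F
F | F | T | T | T
F | F | F | F | F
The columns differ at P=T, Q=T, R=F (φ=T, ψ=F), so they are not equivalent.

not equivalent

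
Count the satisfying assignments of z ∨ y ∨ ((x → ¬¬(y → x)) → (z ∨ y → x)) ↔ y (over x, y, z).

4

x | y | z || (z ∨ y) | (y → x) | ¬(y → x) | ¬¬(y → x) | (x → ¬¬(y → x)) | ((z ∨ y) → x) | φ
1 | 1 | 1 ||    1    |    1    |    0     |     1     |        1        |       1       | 1
1 | 1 | 0 ||    1    |    1    |    0     |     1     |        1        |       1       | 1
1 | 0 | 1 ||    1    |    1    |    0     |     1     |        1        |       1       | 0
1 | 0 | 0 ||    0    |    1    |    0     |     1     |        1        |       1       | 0
0 | 1 | 1 ||    1    |    0    |    1     |     0     |        1        |       0       | 1
0 | 1 | 0 ||    1    |    0    |    1     |     0     |        1        |       0       | 1
0 | 0 | 1 ||    1    |    1    |    0     |     1     |        1        |       0       | 0
0 | 0 | 0 ||    0    |    1    |    0     |     1     |        1        |       1       | 0
The formula is true on 4 of the 8 rows.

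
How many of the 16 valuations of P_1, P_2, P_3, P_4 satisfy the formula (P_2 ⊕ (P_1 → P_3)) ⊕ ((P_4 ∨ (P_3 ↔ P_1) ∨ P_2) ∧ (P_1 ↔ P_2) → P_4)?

P_1  P_2  P_3  P_4  |  φ
 0    0    0    0   |  1
 0    0    0    1   |  0
 0    0    1    0   |  0
 0    0    1    1   |  0
 0    1    0    0   |  1
 0    1    0    1   |  1
 0    1    1    0   |  1
 0    1    1    1   |  1
 1    0    0    0   |  1
 1    0    0    1   |  1
 1    0    1    0   |  0
 1    0    1    1   |  0
 1    1    0    0   |  1
 1    1    0    1   |  0
 1    1    1    0   |  0
 1    1    1    1   |  1
The formula is true on 9 of the 16 rows.

9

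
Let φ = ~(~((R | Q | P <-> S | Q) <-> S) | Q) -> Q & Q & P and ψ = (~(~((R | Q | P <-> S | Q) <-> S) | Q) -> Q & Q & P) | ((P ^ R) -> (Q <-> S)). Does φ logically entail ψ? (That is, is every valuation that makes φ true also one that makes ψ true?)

yes

P  Q  R  S  |  φ  ψ
1  1  1  1  |  1  1
1  1  1  0  |  1  1
1  1  0  1  |  1  1
1  1  0  0  |  1  1
1  0  1  1  |  0  1
1  0  1  0  |  0  1
1  0  0  1  |  0  0
1  0  0  0  |  0  1
0  1  1  1  |  1  1
0  1  1  0  |  1  1
0  1  0  1  |  1  1
0  1  0  0  |  1  1
0  0  1  1  |  0  0
0  0  1  0  |  0  1
0  0  0  1  |  1  1
0  0  0  0  |  1  1
In every row where φ is true, ψ is also true, so φ ⊨ ψ.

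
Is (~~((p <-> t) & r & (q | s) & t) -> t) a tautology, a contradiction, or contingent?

tautology

p | q | r | s | t | φ
- | - | - | - | - | -
T | T | T | T | T | T
T | T | T | T | F | T
T | T | T | F | T | T
T | T | T | F | F | T
T | T | F | T | T | T
T | T | F | T | F | T
T | T | F | F | T | T
T | T | F | F | F | T
T | F | T | T | T | T
T | F | T | T | F | T
T | F | T | F | T | T
T | F | T | F | F | T
T | F | F | T | T | T
T | F | F | T | F | T
T | F | F | F | T | T
T | F | F | F | F | T
F | T | T | T | T | T
F | T | T | T | F | T
F | T | T | F | T | T
F | T | T | F | F | T
F | T | F | T | T | T
F | T | F | T | F | T
F | T | F | F | T | T
F | T | F | F | F | T
F | F | T | T | T | T
F | F | T | T | F | T
F | F | T | F | T | T
F | F | T | F | F | T
F | F | F | T | T | T
F | F | F | T | F | T
F | F | F | F | T | T
F | F | F | F | F | T
Every row is T, so the formula is a tautology.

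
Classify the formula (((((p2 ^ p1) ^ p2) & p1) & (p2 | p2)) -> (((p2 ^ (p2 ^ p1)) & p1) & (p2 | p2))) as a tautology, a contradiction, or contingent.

p1  p2     (p2 ^ p1)  ((p2 ^ p1) ^ p2)  (((p2 ^ p1) ^ p2) & p1)  (p2 | p2)  (p2 ^ (p2 ^ p1))  ((p2 ^ (p2 ^ p1)) & p1)  φ
1   1          0             1                     1                 1             1                     1             1
1   0          1             1                     1                 0             1                     1             1
0   1          1             0                     0                 1             0                     0             1
0   0          0             0                     0                 0             0                     0             1
Every row is 1, so the formula is a tautology.

tautology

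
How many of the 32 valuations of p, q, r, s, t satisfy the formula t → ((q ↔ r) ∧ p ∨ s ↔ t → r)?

p | q | r | s | t || (t → ((((q ↔ r) ∧ p) ∨ s) ↔ (t → r)))
F | F | F | F | F ||                   T                  
F | F | F | F | T ||                   T                  
F | F | F | T | F ||                   T                  
F | F | F | T | T ||                   F                  
F | F | T | F | F ||                   T                  
F | F | T | F | T ||                   F                  
F | F | T | T | F ||                   T                  
F | F | T | T | T ||                   T                  
F | T | F | F | F ||                   T                  
F | T | F | F | T ||                   T                  
F | T | F | T | F ||                   T                  
F | T | F | T | T ||                   F                  
F | T | T | F | F ||                   T                  
F | T | T | F | T ||                   F                  
F | T | T | T | F ||                   T                  
F | T | T | T | T ||                   T                  
T | F | F | F | F ||                   T                  
T | F | F | F | T ||                   F                  
T | F | F | T | F ||                   T                  
T | F | F | T | T ||                   F                  
T | F | T | F | F ||                   T                  
T | F | T | F | T ||                   F                  
T | F | T | T | F ||                   T                  
T | F | T | T | T ||                   T                  
T | T | F | F | F ||                   T                  
T | T | F | F | T ||                   T                  
T | T | F | T | F ||                   T                  
T | T | F | T | T ||                   F                  
T | T | T | F | F ||                   T                  
T | T | T | F | T ||                   T                  
T | T | T | T | F ||                   T                  
T | T | T | T | T ||                   T                  
The formula is true on 24 of the 32 rows.

24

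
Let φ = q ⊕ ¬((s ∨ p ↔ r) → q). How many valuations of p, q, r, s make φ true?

p  q  r  s  |  (s ∨ p)  ((s ∨ p) ↔ r)  (((s ∨ p) ↔ r) → q)  ¬(((s ∨ p) ↔ r) → q)  (q ⊕ ¬(((s ∨ p) ↔ r) → q))
F  F  F  F  |     F           T                 F                    T                        T             
F  F  F  T  |     T           F                 T                    F                        F             
F  F  T  F  |     F           F                 T                    F                        F             
F  F  T  T  |     T           T                 F                    T                        T             
F  T  F  F  |     F           T                 T                    F                        T             
F  T  F  T  |     T           F                 T                    F                        T             
F  T  T  F  |     F           F                 T                    F                        T             
F  T  T  T  |     T           T                 T                    F                        T             
T  F  F  F  |     T           F                 T                    F                        F             
T  F  F  T  |     T           F                 T                    F                        F             
T  F  T  F  |     T           T                 F                    T                        T             
T  F  T  T  |     T           T                 F                    T                        T             
T  T  F  F  |     T           F                 T                    F                        T             
T  T  F  T  |     T           F                 T                    F                        T             
T  T  T  F  |     T           T                 T                    F                        T             
T  T  T  T  |     T           T                 T                    F                        T             
The formula is true on 12 of the 16 rows.

12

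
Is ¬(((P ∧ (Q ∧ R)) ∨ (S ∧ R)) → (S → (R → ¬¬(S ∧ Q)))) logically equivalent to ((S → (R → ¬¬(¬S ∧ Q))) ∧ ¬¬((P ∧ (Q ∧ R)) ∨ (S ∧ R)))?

not equivalent

P | Q | R | S | φ | ψ
- | - | - | - | - | -
T | T | T | T | F | F
T | T | T | F | F | T
T | T | F | T | F | F
T | T | F | F | F | F
T | F | T | T | T | F
T | F | T | F | F | F
T | F | F | T | F | F
T | F | F | F | F | F
F | T | T | T | F | F
F | T | T | F | F | F
F | T | F | T | F | F
F | T | F | F | F | F
F | F | T | T | T | F
F | F | T | F | F | F
F | F | F | T | F | F
F | F | F | F | F | F
The columns differ at P=T, Q=T, R=T, S=F (φ=F, ψ=T), so they are not equivalent.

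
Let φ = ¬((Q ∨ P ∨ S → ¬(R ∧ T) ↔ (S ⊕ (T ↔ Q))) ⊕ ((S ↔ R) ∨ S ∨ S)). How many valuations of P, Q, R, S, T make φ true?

P | Q | R | S | T | φ
- | - | - | - | - | -
T | T | T | T | T | T
T | T | T | T | F | T
T | T | T | F | T | T
T | T | T | F | F | T
T | T | F | T | T | F
T | T | F | T | F | T
T | T | F | F | T | T
T | T | F | F | F | F
T | F | T | T | T | F
T | F | T | T | F | F
T | F | T | F | T | F
T | F | T | F | F | F
T | F | F | T | T | T
T | F | F | T | F | F
T | F | F | F | T | F
T | F | F | F | F | T
F | T | T | T | T | T
F | T | T | T | F | T
F | T | T | F | T | T
F | T | T | F | F | T
F | T | F | T | T | F
F | T | F | T | F | T
F | T | F | F | T | T
F | T | F | F | F | F
F | F | T | T | T | F
F | F | T | T | F | F
F | F | T | F | T | T
F | F | T | F | F | F
F | F | F | T | T | T
F | F | F | T | F | F
F | F | F | F | T | F
F | F | F | F | F | T
The formula is true on 17 of the 32 rows.

17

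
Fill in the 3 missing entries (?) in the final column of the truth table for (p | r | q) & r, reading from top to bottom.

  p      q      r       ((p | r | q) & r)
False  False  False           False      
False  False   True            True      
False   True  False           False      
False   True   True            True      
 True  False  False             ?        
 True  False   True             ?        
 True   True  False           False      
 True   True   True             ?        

False, True, True

Row p=True, q=False, r=False: (p | r | q) = True, so ((p | r | q) & r) = False.
Row p=True, q=False, r=True: (p | r | q) = True, so ((p | r | q) & r) = True.
Row p=True, q=True, r=True: (p | r | q) = True, so ((p | r | q) & r) = True.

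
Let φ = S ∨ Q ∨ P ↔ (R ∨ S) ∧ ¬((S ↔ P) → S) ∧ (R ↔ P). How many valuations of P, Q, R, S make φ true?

2

P  Q  R  S  |  (S ∨ Q ∨ P)  (R ∨ S)  (S ↔ P)  ((S ↔ P) → S)  ¬((S ↔ P) → S)  ((R ∨ S) ∧ ¬((S ↔ P) → S))  (R ↔ P)  φ
F  F  F  F  |       F          F        T           F              T                     F                  T     T
F  F  F  T  |       T          T        F           T              F                     F                  T     F
F  F  T  F  |       F          T        T           F              T                     T                  F     T
F  F  T  T  |       T          T        F           T              F                     F                  F     F
F  T  F  F  |       T          F        T           F              T                     F                  T     F
F  T  F  T  |       T          T        F           T              F                     F                  T     F
F  T  T  F  |       T          T        T           F              T                     T                  F     F
F  T  T  T  |       T          T        F           T              F                     F                  F     F
T  F  F  F  |       T          F        F           T              F                     F                  F     F
T  F  F  T  |       T          T        T           T              F                     F                  F     F
T  F  T  F  |       T          T        F           T              F                     F                  T     F
T  F  T  T  |       T          T        T           T              F                     F                  T     F
T  T  F  F  |       T          F        F           T              F                     F                  F     F
T  T  F  T  |       T          T        T           T              F                     F                  F     F
T  T  T  F  |       T          T        F           T              F                     F                  T     F
T  T  T  T  |       T          T        T           T              F                     F                  T     F
The formula is true on 2 of the 16 rows.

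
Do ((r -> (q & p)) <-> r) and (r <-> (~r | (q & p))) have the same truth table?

equivalent

p | q | r | φ | ψ
- | - | - | - | -
0 | 0 | 0 | 0 | 0
0 | 0 | 1 | 0 | 0
0 | 1 | 0 | 0 | 0
0 | 1 | 1 | 0 | 0
1 | 0 | 0 | 0 | 0
1 | 0 | 1 | 0 | 0
1 | 1 | 0 | 0 | 0
1 | 1 | 1 | 1 | 1
The columns for φ and ψ agree on every row, so they are logically equivalent.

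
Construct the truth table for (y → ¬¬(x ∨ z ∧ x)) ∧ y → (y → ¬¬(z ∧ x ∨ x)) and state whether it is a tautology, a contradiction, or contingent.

tautology

x | y | z | (z ∧ x) | (x ∨ (z ∧ x)) | ¬(x ∨ (z ∧ x)) | ¬¬(x ∨ (z ∧ x)) | (y → ¬¬(x ∨ (z ∧ x))) | ((y → ¬¬(x ∨ (z ∧ x))) ∧ y) | ((z ∧ x) ∨ x) | ¬((z ∧ x) ∨ x) | ¬¬((z ∧ x) ∨ x) | (y → ¬¬((z ∧ x) ∨ x)) | φ
- | - | - | ------- | ------------- | -------------- | --------------- | --------------------- | --------------------------- | ------------- | -------------- | --------------- | --------------------- | -
T | T | T |    T    |       T       |       F        |        T        |           T           |              T              |       T       |       F        |        T        |           T           | T
T | T | F |    F    |       T       |       F        |        T        |           T           |              T              |       T       |       F        |        T        |           T           | T
T | F | T |    T    |       T       |       F        |        T        |           T           |              F              |       T       |       F        |        T        |           T           | T
T | F | F |    F    |       T       |       F        |        T        |           T           |              F              |       T       |       F        |        T        |           T           | T
F | T | T |    F    |       F       |       T        |        F        |           F           |              F              |       F       |       T        |        F        |           F           | T
F | T | F |    F    |       F       |       T        |        F        |           F           |              F              |       F       |       T        |        F        |           F           | T
F | F | T |    F    |       F       |       T        |        F        |           T           |              F              |       F       |       T        |        F        |           T           | T
F | F | F |    F    |       F       |       T        |        F        |           T           |              F              |       F       |       T        |        F        |           T           | T
Every row is T, so the formula is a tautology.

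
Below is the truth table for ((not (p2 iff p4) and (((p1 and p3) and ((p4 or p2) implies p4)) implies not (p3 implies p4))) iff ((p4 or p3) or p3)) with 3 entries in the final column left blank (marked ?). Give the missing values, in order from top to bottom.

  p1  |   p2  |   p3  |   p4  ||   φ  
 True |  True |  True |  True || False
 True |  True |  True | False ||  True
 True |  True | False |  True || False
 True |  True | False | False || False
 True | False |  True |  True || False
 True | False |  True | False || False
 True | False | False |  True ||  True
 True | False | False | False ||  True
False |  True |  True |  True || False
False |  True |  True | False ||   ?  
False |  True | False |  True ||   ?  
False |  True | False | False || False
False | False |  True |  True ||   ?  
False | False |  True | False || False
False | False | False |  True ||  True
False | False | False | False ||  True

True, False, True

Row p1=False, p2=True, p3=True, p4=False: (not (p2 iff p4) and (((p1 and p3) and ((p4 or p2) implies p4)) implies not (p3 implies p4))) = True, ((p4 or p3) or p3) = True, so the formula = True.
Row p1=False, p2=True, p3=False, p4=True: (not (p2 iff p4) and (((p1 and p3) and ((p4 or p2) implies p4)) implies not (p3 implies p4))) = False, ((p4 or p3) or p3) = True, so the formula = False.
Row p1=False, p2=False, p3=True, p4=True: (not (p2 iff p4) and (((p1 and p3) and ((p4 or p2) implies p4)) implies not (p3 implies p4))) = True, ((p4 or p3) or p3) = True, so the formula = True.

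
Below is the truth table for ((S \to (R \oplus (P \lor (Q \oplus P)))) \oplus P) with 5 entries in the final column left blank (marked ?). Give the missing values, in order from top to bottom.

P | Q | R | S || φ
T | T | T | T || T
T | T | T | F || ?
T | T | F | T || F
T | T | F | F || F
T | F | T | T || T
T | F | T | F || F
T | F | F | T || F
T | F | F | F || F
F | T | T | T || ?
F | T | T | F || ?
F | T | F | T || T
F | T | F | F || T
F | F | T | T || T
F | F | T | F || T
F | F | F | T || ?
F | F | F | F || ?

Row P=T, Q=T, R=T, S=F: (S \to (R \oplus (P \lor (Q \oplus P)))) = T, so the formula = F.
Row P=F, Q=T, R=T, S=T: (S \to (R \oplus (P \lor (Q \oplus P)))) = F, so the formula = F.
Row P=F, Q=T, R=T, S=F: (S \to (R \oplus (P \lor (Q \oplus P)))) = T, so the formula = T.
Row P=F, Q=F, R=F, S=T: (S \to (R \oplus (P \lor (Q \oplus P)))) = F, so the formula = F.
Row P=F, Q=F, R=F, S=F: (S \to (R \oplus (P \lor (Q \oplus P)))) = T, so the formula = T.

F, F, T, F, T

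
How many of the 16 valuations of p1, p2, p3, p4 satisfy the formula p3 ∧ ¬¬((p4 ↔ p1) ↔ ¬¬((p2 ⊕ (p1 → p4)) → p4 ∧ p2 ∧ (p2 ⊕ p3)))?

  p1  |   p2  |   p3  |   p4  |   φ  
----- | ----- | ----- | ----- | -----
False | False | False | False | False
False | False | False |  True | False
False | False |  True | False | False
False | False |  True |  True |  True
False |  True | False | False | False
False |  True | False |  True | False
False |  True |  True | False |  True
False |  True |  True |  True | False
 True | False | False | False | False
 True | False | False |  True | False
 True | False |  True | False | False
 True | False |  True |  True | False
 True |  True | False | False | False
 True |  True | False |  True | False
 True |  True |  True | False |  True
 True |  True |  True |  True |  True
The formula is true on 4 of the 16 rows.

4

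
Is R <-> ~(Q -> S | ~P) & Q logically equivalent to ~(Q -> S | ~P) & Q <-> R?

P | Q | R | S || φ | ψ
1 | 1 | 1 | 1 || 0 | 0
1 | 1 | 1 | 0 || 1 | 1
1 | 1 | 0 | 1 || 1 | 1
1 | 1 | 0 | 0 || 0 | 0
1 | 0 | 1 | 1 || 0 | 0
1 | 0 | 1 | 0 || 0 | 0
1 | 0 | 0 | 1 || 1 | 1
1 | 0 | 0 | 0 || 1 | 1
0 | 1 | 1 | 1 || 0 | 0
0 | 1 | 1 | 0 || 0 | 0
0 | 1 | 0 | 1 || 1 | 1
0 | 1 | 0 | 0 || 1 | 1
0 | 0 | 1 | 1 || 0 | 0
0 | 0 | 1 | 0 || 0 | 0
0 | 0 | 0 | 1 || 1 | 1
0 | 0 | 0 | 0 || 1 | 1
The columns for φ and ψ agree on every row, so they are logically equivalent.

equivalent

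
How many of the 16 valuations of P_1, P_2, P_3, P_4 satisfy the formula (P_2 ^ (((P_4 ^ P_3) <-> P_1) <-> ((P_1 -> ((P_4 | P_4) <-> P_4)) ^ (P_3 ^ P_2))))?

8

P_1  P_2  P_3  P_4     (P_4 ^ P_3)  ((P_4 ^ P_3) <-> P_1)  (P_4 | P_4)  ((P_4 | P_4) <-> P_4)  (P_3 ^ P_2)  φ
 1    1    1    1           0                 0                 1                 1                 0       1
 1    1    1    0           1                 1                 0                 1                 0       0
 1    1    0    1           1                 1                 1                 1                 1       1
 1    1    0    0           0                 0                 0                 1                 1       0
 1    0    1    1           0                 0                 1                 1                 1       1
 1    0    1    0           1                 1                 0                 1                 1       0
 1    0    0    1           1                 1                 1                 1                 0       1
 1    0    0    0           0                 0                 0                 1                 0       0
 0    1    1    1           0                 1                 1                 1                 0       0
 0    1    1    0           1                 0                 0                 1                 0       1
 0    1    0    1           1                 0                 1                 1                 1       0
 0    1    0    0           0                 1                 0                 1                 1       1
 0    0    1    1           0                 1                 1                 1                 1       0
 0    0    1    0           1                 0                 0                 1                 1       1
 0    0    0    1           1                 0                 1                 1                 0       0
 0    0    0    0           0                 1                 0                 1                 0       1
The formula is true on 8 of the 16 rows.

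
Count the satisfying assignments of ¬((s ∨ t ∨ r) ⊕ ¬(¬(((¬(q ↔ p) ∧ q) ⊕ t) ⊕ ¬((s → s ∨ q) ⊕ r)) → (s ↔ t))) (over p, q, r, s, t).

12

  p      q      r      s      t    |    φ  
 True   True   True   True   True  |  False
 True   True   True   True  False  |  False
 True   True   True  False   True  |   True
 True   True   True  False  False  |  False
 True   True  False   True   True  |  False
 True   True  False   True  False  |   True
 True   True  False  False   True  |  False
 True   True  False  False  False  |   True
 True  False   True   True   True  |  False
 True  False   True   True  False  |  False
 True  False   True  False   True  |   True
 True  False   True  False  False  |  False
 True  False  False   True   True  |  False
 True  False  False   True  False  |   True
 True  False  False  False   True  |  False
 True  False  False  False  False  |   True
False   True   True   True   True  |  False
False   True   True   True  False  |   True
False   True   True  False   True  |  False
False   True   True  False  False  |  False
False   True  False   True   True  |  False
False   True  False   True  False  |  False
False   True  False  False   True  |   True
False   True  False  False  False  |   True
False  False   True   True   True  |  False
False  False   True   True  False  |  False
False  False   True  False   True  |   True
False  False   True  False  False  |  False
False  False  False   True   True  |  False
False  False  False   True  False  |   True
False  False  False  False   True  |  False
False  False  False  False  False  |   True
The formula is true on 12 of the 32 rows.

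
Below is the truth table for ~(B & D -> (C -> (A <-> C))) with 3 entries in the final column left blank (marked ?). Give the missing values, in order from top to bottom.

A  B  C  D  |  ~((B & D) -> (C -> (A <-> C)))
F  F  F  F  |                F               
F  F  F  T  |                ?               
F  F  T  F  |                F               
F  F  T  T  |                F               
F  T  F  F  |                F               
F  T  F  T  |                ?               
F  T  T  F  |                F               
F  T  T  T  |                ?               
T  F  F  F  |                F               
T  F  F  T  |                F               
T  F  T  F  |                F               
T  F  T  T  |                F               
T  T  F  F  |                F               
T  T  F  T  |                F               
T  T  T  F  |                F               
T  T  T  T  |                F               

F, F, T

Row A=F, B=F, C=F, D=T: (B & D) = F, (C -> (A <-> C)) = T, (B & D -> (C -> (A <-> C))) = T, so ~((B & D) -> (C -> (A <-> C))) = F.
Row A=F, B=T, C=F, D=T: (B & D) = T, (C -> (A <-> C)) = T, (B & D -> (C -> (A <-> C))) = T, so ~((B & D) -> (C -> (A <-> C))) = F.
Row A=F, B=T, C=T, D=T: (B & D) = T, (C -> (A <-> C)) = F, (B & D -> (C -> (A <-> C))) = F, so ~((B & D) -> (C -> (A <-> C))) = T.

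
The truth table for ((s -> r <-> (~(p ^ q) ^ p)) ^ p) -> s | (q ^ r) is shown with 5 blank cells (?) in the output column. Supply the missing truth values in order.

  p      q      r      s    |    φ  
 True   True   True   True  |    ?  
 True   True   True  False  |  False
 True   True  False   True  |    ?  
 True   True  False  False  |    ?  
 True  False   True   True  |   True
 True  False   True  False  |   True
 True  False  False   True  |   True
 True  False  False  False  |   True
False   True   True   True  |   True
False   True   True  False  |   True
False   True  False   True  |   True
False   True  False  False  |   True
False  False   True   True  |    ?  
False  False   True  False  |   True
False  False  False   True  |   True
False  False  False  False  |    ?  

Row p=True, q=True, r=True, s=True: ((s -> r <-> (~(p ^ q) ^ p)) ^ p) = True, (s | (q ^ r)) = True, so the formula = True.
Row p=True, q=True, r=False, s=True: ((s -> r <-> (~(p ^ q) ^ p)) ^ p) = False, (s | (q ^ r)) = True, so the formula = True.
Row p=True, q=True, r=False, s=False: ((s -> r <-> (~(p ^ q) ^ p)) ^ p) = True, (s | (q ^ r)) = True, so the formula = True.
Row p=False, q=False, r=True, s=True: ((s -> r <-> (~(p ^ q) ^ p)) ^ p) = True, (s | (q ^ r)) = True, so the formula = True.
Row p=False, q=False, r=False, s=False: ((s -> r <-> (~(p ^ q) ^ p)) ^ p) = True, (s | (q ^ r)) = False, so the formula = False.

True, True, True, True, False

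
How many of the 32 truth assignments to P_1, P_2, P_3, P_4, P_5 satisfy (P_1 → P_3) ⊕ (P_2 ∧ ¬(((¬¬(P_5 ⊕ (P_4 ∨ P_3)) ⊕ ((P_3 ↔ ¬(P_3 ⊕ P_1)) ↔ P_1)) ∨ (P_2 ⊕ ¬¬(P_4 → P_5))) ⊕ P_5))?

 P_1  |  P_2  |  P_3  |  P_4  |  P_5  ||   φ  
False | False | False | False | False ||  True
False | False | False | False |  True ||  True
False | False | False |  True | False ||  True
False | False | False |  True |  True ||  True
False | False |  True | False | False ||  True
False | False |  True | False |  True ||  True
False | False |  True |  True | False ||  True
False | False |  True |  True |  True ||  True
False |  True | False | False | False ||  True
False |  True | False | False |  True ||  True
False |  True | False |  True | False ||  True
False |  True | False |  True |  True || False
False |  True |  True | False | False || False
False |  True |  True | False |  True || False
False |  True |  True |  True | False ||  True
False |  True |  True |  True |  True || False
 True | False | False | False | False || False
 True | False | False | False |  True || False
 True | False | False |  True | False || False
 True | False | False |  True |  True || False
 True | False |  True | False | False ||  True
 True | False |  True | False |  True ||  True
 True | False |  True |  True | False ||  True
 True | False |  True |  True |  True ||  True
 True |  True | False | False | False || False
 True |  True | False | False |  True || False
 True |  True | False |  True | False || False
 True |  True | False |  True |  True ||  True
 True |  True |  True | False | False || False
 True |  True |  True | False |  True || False
 True |  True |  True |  True | False ||  True
 True |  True |  True |  True |  True || False
The formula is true on 18 of the 32 rows.

18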